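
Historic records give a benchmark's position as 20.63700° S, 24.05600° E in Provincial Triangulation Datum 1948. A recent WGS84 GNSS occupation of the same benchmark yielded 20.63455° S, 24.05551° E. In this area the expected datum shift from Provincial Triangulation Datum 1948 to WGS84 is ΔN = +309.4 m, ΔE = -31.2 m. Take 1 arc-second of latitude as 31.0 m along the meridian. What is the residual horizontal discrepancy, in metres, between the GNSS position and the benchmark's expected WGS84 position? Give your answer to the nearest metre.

41 m

Observed coordinate differences: Δφ = +0.00245°, Δλ = -0.00049°.
Converting to metres (1° lat = 111600 m, cos φ = 0.935832): observed ΔN = 273.4 m, observed ΔE = -51.2 m.
Subtracting the expected shift leaves a residual of 273.4 − (309.4) = -36.0 m north and -51.2 − (-31.2) = -20.0 m east.
Residual distance = √((-36.0)² + (-20.0)²) = 41.2 m.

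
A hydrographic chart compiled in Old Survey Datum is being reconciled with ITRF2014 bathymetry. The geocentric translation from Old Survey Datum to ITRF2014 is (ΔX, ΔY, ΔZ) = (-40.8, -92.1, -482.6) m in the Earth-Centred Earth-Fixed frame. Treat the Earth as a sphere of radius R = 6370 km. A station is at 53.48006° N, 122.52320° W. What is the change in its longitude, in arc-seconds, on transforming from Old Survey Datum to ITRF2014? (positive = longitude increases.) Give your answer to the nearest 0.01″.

Δλ = 0.82″

sin φ = 0.803650, cos φ = 0.595103, sin λ = -0.843174, cos λ = -0.537641.
East component: ΔE = −sin λ·ΔX + cos λ·ΔY = −(-0.843174)(-40.8) + (-0.537641)(-92.1) = 15.12 m.
1° of latitude spans πR/180 = 111177 m; at latitude φ, 1° of longitude spans that × cos φ = 66162.0 m, so Δλ = 15.12 / 66162.0 × 3600 = 0.822″.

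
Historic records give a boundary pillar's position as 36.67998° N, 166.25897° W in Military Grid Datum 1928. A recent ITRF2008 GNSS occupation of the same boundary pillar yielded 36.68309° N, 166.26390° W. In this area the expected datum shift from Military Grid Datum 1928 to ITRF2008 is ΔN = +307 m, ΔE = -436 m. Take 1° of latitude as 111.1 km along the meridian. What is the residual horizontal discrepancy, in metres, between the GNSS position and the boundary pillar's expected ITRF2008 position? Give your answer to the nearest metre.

Observed coordinate differences: Δφ = +0.00311°, Δλ = -0.00493°.
Converting to metres (1° lat = 111100 m, cos φ = 0.801984): observed ΔN = 345.5 m, observed ΔE = -439.3 m.
Subtracting the expected shift leaves a residual of 345.5 − (307) = 38.5 m north and -439.3 − (-436) = -3.3 m east.
Residual distance = √(38.5² + (-3.3)²) = 38.7 m.

39 m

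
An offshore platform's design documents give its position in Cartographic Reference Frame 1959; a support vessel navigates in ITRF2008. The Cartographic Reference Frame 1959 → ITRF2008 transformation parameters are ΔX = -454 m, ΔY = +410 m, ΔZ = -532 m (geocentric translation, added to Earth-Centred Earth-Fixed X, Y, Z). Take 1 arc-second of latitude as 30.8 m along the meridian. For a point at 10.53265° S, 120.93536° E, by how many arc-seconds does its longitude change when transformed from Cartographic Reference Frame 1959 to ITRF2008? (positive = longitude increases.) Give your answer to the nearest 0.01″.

sin φ = -0.182796, cos φ = 0.983151, sin λ = 0.857748, cos λ = -0.514071.
East component: ΔE = −sin λ·ΔX + cos λ·ΔY = −(0.857748)(-454) + (-0.514071)(410) = 178.65 m.
1° of latitude spans 3600 × 30.80 = 110880 m; at latitude φ, 1° of longitude spans that × cos φ = 109011.8 m, so Δλ = 178.65 / 109011.8 × 3600 = 5.900″.

Δλ = 5.90″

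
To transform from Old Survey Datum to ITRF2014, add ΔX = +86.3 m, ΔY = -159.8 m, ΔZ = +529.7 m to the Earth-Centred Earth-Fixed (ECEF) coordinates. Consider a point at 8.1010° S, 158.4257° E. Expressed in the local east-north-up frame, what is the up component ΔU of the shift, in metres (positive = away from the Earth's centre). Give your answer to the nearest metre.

ΔU = -212 m

At φ = -8.1010°, λ = 158.4257°: sin φ = -0.140919, cos φ = 0.990021, sin λ = 0.367707, cos λ = -0.929942.
ΔU = cos φ cos λ·ΔX + cos φ sin λ·ΔY + sin φ·ΔZ = (0.990021)(-0.929942)(86.3) + (0.990021)(0.367707)(-159.8) + (-0.140919)(529.7) = -212.27 m.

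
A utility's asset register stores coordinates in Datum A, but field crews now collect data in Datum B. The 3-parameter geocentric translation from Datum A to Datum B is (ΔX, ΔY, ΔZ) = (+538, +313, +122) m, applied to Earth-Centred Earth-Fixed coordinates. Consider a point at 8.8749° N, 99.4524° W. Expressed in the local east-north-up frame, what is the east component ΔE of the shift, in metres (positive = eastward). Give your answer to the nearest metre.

ΔE = 479 m

At φ = 8.8749°, λ = -99.4524°: sin φ = 0.154278, cos φ = 0.988028, sin λ = -0.986422, cos λ = -0.164228.
ΔE = −sin λ·ΔX + cos λ·ΔY = −(-0.986422)·(538) + (-0.164228)·(313) = 479.29 m.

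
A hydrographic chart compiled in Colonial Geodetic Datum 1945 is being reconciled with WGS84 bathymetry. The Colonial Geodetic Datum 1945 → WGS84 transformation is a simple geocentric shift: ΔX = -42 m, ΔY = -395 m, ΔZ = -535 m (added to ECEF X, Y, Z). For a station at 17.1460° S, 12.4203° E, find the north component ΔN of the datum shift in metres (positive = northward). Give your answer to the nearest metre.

ΔN = -548 m

At φ = -17.1460°, λ = 12.4203°: sin φ = -0.294808, cos φ = 0.955557, sin λ = 0.215081, cos λ = 0.976596.
ΔN = −sin φ cos λ·ΔX − sin φ sin λ·ΔY + cos φ·ΔZ = −(-0.294808)(0.976596)(-42) − (-0.294808)(0.215081)(-395) + (0.955557)(-535) = -548.36 m.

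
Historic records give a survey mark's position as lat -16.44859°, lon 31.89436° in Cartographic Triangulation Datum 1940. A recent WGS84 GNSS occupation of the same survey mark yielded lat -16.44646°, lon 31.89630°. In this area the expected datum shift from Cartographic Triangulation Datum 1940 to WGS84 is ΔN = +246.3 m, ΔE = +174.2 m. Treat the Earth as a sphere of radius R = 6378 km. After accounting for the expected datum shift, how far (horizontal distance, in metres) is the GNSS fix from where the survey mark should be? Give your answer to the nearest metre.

Observed coordinate differences: Δφ = +0.00213°, Δλ = +0.00194°.
Converting to metres (1° lat = 111317 m, cos φ = 0.959074): observed ΔN = 237.1 m, observed ΔE = 207.1 m.
Subtracting the expected shift leaves a residual of 237.1 − (246.3) = -9.2 m north and 207.1 − (174.2) = 32.9 m east.
Residual distance = √((-9.2)² + 32.9²) = 34.2 m.

34 m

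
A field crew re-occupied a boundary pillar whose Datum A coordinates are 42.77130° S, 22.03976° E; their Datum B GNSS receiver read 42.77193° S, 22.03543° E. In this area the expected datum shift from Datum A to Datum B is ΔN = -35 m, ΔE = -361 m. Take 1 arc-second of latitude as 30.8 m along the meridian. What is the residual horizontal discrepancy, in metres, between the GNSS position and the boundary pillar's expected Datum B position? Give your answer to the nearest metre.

36 m

Observed coordinate differences: Δφ = -0.00063°, Δλ = -0.00433°.
Converting to metres (1° lat = 110880 m, cos φ = 0.734070): observed ΔN = -69.9 m, observed ΔE = -352.4 m.
Subtracting the expected shift leaves a residual of -69.9 − (-35) = -34.9 m north and -352.4 − (-361) = 8.6 m east.
Residual distance = √((-34.9)² + 8.6²) = 35.9 m.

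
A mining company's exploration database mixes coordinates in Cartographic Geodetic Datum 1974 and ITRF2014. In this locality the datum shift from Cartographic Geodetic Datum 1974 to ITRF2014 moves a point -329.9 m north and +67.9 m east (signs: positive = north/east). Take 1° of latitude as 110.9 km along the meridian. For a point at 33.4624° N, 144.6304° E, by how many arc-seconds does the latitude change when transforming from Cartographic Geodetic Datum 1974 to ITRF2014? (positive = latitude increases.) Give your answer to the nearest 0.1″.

1° of latitude = 110.9 km, so Δφ = -329.9 / 110900 = -0.0029748° = -10.709″.

Δφ = -10.7″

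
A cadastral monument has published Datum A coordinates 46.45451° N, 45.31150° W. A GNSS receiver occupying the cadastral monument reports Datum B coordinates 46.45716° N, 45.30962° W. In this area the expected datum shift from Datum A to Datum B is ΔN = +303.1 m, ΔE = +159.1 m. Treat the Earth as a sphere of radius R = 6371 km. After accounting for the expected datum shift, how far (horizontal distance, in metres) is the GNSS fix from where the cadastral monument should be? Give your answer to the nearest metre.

17 m

Observed coordinate differences: Δφ = +0.00265°, Δλ = +0.00188°.
Converting to metres (1° lat = 111195 m, cos φ = 0.688930): observed ΔN = 294.7 m, observed ΔE = 144.0 m.
Subtracting the expected shift leaves a residual of 294.7 − (303.1) = -8.4 m north and 144.0 − (159.1) = -15.1 m east.
Residual distance = √((-8.4)² + (-15.1)²) = 17.3 m.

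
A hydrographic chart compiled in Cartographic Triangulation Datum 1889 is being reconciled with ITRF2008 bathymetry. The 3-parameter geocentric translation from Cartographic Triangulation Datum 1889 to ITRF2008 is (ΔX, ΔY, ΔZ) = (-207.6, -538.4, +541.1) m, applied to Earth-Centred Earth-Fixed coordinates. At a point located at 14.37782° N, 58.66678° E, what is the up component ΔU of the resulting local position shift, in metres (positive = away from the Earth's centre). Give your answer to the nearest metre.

At φ = 14.37782°, λ = 58.66678°: sin φ = 0.248315, cos φ = 0.968679, sin λ = 0.854157, cos λ = 0.520014.
ΔU = cos φ cos λ·ΔX + cos φ sin λ·ΔY + sin φ·ΔZ = (0.968679)(0.520014)(-207.6) + (0.968679)(0.854157)(-538.4) + (0.248315)(541.1) = -415.69 m.

ΔU = -416 m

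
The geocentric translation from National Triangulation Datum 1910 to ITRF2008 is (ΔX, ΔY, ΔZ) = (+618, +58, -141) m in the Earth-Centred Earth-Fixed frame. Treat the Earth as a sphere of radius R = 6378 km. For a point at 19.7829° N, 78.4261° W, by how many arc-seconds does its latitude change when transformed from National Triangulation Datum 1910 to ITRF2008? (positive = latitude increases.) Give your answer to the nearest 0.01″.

Δφ = -5.03″

sin φ = 0.338457, cos φ = 0.940982, sin λ = -0.979667, cos λ = 0.200632.
North component: ΔN = −sin φ cos λ·ΔX − sin φ sin λ·ΔY + cos φ·ΔZ = −(0.338457)(0.200632)(618) − (0.338457)(-0.979667)(58) + (0.940982)(-141) = -155.41 m.
1° of latitude spans πR/180 = 111317 m, so Δφ = -155.41 / 111317 × 3600 = -5.026″.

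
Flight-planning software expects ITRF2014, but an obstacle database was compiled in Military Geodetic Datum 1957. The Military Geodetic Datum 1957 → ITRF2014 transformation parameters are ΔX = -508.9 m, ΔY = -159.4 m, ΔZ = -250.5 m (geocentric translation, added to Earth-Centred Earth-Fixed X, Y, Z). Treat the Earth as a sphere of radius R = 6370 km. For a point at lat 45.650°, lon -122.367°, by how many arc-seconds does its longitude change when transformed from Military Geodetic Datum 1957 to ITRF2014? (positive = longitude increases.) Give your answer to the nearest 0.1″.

Δλ = -16.0″

sin φ = 0.715083, cos φ = 0.699040, sin λ = -0.844636, cos λ = -0.535340.
East component: ΔE = −sin λ·ΔX + cos λ·ΔY = −(-0.844636)(-508.9) + (-0.535340)(-159.4) = -344.50 m.
1° of latitude spans πR/180 = 111177 m; at latitude φ, 1° of longitude spans that × cos φ = 77717.5 m, so Δλ = -344.50 / 77717.5 × 3600 = -15.958″.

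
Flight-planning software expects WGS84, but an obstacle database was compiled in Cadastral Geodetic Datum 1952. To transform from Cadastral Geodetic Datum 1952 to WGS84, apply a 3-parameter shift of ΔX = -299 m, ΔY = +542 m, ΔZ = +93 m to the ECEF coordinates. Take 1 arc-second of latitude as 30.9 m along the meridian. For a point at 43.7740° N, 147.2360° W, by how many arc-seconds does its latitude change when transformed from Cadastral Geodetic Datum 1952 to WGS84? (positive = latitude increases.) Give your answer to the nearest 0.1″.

sin φ = 0.691816, cos φ = 0.722074, sin λ = -0.541180, cos λ = -0.840907.
North component: ΔN = −sin φ cos λ·ΔX − sin φ sin λ·ΔY + cos φ·ΔZ = −(0.691816)(-0.840907)(-299) − (0.691816)(-0.541180)(542) + (0.722074)(93) = 96.13 m.
1° of latitude spans 3600 × 30.90 = 111240 m, so Δφ = 96.13 / 111240 × 3600 = 3.111″.

Δφ = 3.1″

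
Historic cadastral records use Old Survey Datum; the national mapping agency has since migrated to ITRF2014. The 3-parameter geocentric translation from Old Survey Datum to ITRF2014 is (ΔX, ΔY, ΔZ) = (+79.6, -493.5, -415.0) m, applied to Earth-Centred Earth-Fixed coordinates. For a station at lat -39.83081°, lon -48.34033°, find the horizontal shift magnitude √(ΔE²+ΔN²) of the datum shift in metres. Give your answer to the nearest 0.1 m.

The local east axis at (φ, λ) is (−sin λ, cos λ, 0), so ΔE = −sin(-48.34033°)·79.6 + cos(-48.34033°)·(-493.5) = -268.56 m.
The local north axis is (−sin φ cos λ, −sin φ sin λ, cos φ), giving ΔN = 33.890 + 236.159 − 318.695 = -48.65 m.
Horizontal magnitude = √(ΔE² + ΔN²) = √((-268.56)² + (-48.65)²) = 272.93 m.

272.9 m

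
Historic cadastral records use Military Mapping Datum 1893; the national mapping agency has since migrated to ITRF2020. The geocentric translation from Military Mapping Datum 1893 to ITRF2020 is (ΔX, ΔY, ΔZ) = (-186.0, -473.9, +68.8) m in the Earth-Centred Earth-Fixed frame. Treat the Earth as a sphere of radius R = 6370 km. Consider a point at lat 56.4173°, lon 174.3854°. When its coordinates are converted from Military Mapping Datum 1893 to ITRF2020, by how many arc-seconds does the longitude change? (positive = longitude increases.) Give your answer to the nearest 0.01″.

sin φ = 0.833088, cos φ = 0.553140, sin λ = 0.097836, cos λ = -0.995203.
East component: ΔE = −sin λ·ΔX + cos λ·ΔY = −(0.097836)(-186.0) + (-0.995203)(-473.9) = 489.82 m.
1° of latitude spans πR/180 = 111177 m; at latitude φ, 1° of longitude spans that × cos φ = 61496.7 m, so Δλ = 489.82 / 61496.7 × 3600 = 28.674″.

Δλ = 28.67″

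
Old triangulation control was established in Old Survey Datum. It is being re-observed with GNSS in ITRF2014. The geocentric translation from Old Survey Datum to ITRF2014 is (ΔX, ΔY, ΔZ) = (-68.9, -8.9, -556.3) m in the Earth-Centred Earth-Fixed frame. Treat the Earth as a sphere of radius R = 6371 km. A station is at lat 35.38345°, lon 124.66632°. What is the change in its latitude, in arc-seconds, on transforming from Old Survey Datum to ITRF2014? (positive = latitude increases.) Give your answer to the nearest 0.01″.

Δφ = -15.28″

sin φ = 0.579046, cos φ = 0.815295, sin λ = 0.822479, cos λ = -0.568796.
North component: ΔN = −sin φ cos λ·ΔX − sin φ sin λ·ΔY + cos φ·ΔZ = −(0.579046)(-0.568796)(-68.9) − (0.579046)(0.822479)(-8.9) + (0.815295)(-556.3) = -472.00 m.
1° of latitude spans πR/180 = 111195 m, so Δφ = -472.00 / 111195 × 3600 = -15.281″.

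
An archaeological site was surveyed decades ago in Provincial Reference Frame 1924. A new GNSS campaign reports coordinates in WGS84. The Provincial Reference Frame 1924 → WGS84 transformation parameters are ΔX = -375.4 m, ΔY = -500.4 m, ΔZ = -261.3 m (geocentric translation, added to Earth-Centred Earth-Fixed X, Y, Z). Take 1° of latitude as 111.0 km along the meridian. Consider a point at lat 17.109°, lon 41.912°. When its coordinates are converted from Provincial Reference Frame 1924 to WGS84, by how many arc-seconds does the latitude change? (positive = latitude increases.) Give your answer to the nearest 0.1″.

sin φ = 0.294190, cos φ = 0.955747, sin λ = 0.667988, cos λ = 0.744172.
North component: ΔN = −sin φ cos λ·ΔX − sin φ sin λ·ΔY + cos φ·ΔZ = −(0.294190)(0.744172)(-375.4) − (0.294190)(0.667988)(-500.4) + (0.955747)(-261.3) = -69.21 m.
1° of latitude spans 111000 m, so Δφ = -69.21 / 111000 × 3600 = -2.245″.

Δφ = -2.2″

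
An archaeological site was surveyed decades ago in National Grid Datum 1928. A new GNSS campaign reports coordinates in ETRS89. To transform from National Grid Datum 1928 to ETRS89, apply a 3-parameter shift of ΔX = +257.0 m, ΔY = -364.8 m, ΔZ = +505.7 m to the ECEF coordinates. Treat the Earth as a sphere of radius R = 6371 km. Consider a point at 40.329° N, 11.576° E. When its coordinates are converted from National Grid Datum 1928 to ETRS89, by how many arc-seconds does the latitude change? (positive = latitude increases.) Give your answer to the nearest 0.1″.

sin φ = 0.647176, cos φ = 0.762341, sin λ = 0.200668, cos λ = 0.979659.
North component: ΔN = −sin φ cos λ·ΔX − sin φ sin λ·ΔY + cos φ·ΔZ = −(0.647176)(0.979659)(257.0) − (0.647176)(0.200668)(-364.8) + (0.762341)(505.7) = 269.95 m.
1° of latitude spans πR/180 = 111195 m, so Δφ = 269.95 / 111195 × 3600 = 8.740″.

Δφ = 8.7″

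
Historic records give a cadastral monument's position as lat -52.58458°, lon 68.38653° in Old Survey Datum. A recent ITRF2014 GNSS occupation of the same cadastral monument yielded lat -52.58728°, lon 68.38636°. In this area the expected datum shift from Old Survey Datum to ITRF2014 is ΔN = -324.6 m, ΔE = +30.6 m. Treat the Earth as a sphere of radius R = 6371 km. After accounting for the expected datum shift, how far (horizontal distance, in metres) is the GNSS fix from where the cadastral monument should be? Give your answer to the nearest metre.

Observed coordinate differences: Δφ = -0.00270°, Δλ = -0.00017°.
Converting to metres (1° lat = 111195 m, cos φ = 0.607590): observed ΔN = -300.2 m, observed ΔE = -11.5 m.
Subtracting the expected shift leaves a residual of -300.2 − (-324.6) = 24.4 m north and -11.5 − (30.6) = -42.1 m east.
Residual distance = √(24.4² + (-42.1)²) = 48.6 m.

49 m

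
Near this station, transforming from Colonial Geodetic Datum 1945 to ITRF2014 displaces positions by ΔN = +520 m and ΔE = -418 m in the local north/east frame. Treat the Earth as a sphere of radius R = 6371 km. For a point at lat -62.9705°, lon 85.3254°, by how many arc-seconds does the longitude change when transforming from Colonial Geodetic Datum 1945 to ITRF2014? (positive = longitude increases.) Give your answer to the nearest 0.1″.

At latitude -62.9705°, cos φ = 0.454449.
One radian of longitude at latitude φ spans R cos φ, so Δλ = ΔE / (R cos φ) = -418.0 / (6371000 × 0.454449) = -1.4437e-04 rad = -29.779″.

Δλ = -29.8″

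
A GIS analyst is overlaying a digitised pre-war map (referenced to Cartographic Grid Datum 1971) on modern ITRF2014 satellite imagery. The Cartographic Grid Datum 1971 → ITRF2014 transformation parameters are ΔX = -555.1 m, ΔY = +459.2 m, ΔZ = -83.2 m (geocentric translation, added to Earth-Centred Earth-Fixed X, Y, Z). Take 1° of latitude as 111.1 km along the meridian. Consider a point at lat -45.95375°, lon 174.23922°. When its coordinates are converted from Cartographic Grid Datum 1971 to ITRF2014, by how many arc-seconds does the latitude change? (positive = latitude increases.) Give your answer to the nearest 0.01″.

Δφ = 12.06″

sin φ = -0.718779, cos φ = 0.695239, sin λ = 0.100375, cos λ = -0.994950.
North component: ΔN = −sin φ cos λ·ΔX − sin φ sin λ·ΔY + cos φ·ΔZ = −(-0.718779)(-0.994950)(-555.1) − (-0.718779)(0.100375)(459.2) + (0.695239)(-83.2) = 372.27 m.
1° of latitude spans 111100 m, so Δφ = 372.27 / 111100 × 3600 = 12.063″.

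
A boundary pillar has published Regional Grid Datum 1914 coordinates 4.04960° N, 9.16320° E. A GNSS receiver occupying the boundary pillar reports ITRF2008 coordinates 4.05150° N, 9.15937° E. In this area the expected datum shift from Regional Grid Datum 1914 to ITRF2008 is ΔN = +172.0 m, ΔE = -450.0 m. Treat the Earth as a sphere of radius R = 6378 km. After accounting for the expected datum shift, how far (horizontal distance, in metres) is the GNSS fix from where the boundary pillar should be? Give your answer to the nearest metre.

47 m

Observed coordinate differences: Δφ = +0.00190°, Δλ = -0.00383°.
Converting to metres (1° lat = 111317 m, cos φ = 0.997503): observed ΔN = 211.5 m, observed ΔE = -425.3 m.
Subtracting the expected shift leaves a residual of 211.5 − (172.0) = 39.5 m north and -425.3 − (-450.0) = 24.7 m east.
Residual distance = √(39.5² + 24.7²) = 46.6 m.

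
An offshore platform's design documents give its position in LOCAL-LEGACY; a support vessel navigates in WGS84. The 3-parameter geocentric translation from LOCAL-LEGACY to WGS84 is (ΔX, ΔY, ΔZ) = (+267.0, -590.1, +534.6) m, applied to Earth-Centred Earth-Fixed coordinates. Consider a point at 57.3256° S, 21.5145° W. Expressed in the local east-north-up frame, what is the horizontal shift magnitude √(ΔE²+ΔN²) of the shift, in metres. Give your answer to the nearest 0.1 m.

The local east axis at (φ, λ) is (−sin λ, cos λ, 0), so ΔE = −sin(-21.5145°)·267.0 + cos(-21.5145°)·(-590.1) = -451.07 m.
The local north axis is (−sin φ cos λ, −sin φ sin λ, cos φ), giving ΔN = 209.088 + 182.165 + 288.611 = 679.86 m.
Horizontal magnitude = √(ΔE² + ΔN²) = √((-451.07)² + 679.86²) = 815.89 m.

815.9 m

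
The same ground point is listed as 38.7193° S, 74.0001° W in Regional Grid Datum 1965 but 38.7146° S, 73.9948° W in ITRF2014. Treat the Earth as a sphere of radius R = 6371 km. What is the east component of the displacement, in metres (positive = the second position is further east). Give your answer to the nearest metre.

Δφ = -38.7146° − -38.7193° = +0.0047°; Δλ = -73.9948° − -74.0001° = +0.0053°.
1° along a meridian = πR/180 = 111195 m.
ΔN = Δφ × 111195 = 522.6 m; ΔE = Δλ × 111195 × cos(-38.7193°) = +0.0053 × 111195 × 0.780220 = 459.8 m.

ΔE = 460 m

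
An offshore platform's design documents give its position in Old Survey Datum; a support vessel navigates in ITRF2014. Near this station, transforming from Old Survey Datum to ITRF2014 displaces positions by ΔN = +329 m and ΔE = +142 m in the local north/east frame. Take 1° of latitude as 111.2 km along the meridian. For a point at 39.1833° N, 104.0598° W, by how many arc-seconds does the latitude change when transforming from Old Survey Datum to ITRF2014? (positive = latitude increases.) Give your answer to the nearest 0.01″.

Δφ = 10.65″

1° of latitude = 111.2 km, so Δφ = 329.0 / 111200 = 0.0029586° = 10.651″.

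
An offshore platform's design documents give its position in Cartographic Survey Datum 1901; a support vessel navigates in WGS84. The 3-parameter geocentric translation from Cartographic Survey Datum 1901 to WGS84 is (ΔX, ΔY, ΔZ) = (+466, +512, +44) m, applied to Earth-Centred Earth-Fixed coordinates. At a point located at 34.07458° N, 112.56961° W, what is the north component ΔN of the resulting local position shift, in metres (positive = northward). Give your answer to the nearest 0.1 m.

ΔN = 401.5 m

At φ = 34.07458°, λ = -112.56961°: sin φ = 0.560272, cos φ = 0.828309, sin λ = -0.923414, cos λ = -0.383806.
ΔN = −sin φ cos λ·ΔX − sin φ sin λ·ΔY + cos φ·ΔZ = −(0.560272)(-0.383806)(466) − (0.560272)(-0.923414)(512) + (0.828309)(44) = 401.54 m.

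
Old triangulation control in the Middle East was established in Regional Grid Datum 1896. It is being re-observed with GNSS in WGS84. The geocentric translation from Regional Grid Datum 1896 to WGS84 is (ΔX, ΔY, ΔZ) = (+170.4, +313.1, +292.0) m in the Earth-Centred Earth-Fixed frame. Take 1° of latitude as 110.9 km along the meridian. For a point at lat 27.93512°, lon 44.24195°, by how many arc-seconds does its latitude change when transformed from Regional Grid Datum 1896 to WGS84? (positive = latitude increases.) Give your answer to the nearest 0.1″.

sin φ = 0.468471, cos φ = 0.883479, sin λ = 0.697690, cos λ = 0.716400.
North component: ΔN = −sin φ cos λ·ΔX − sin φ sin λ·ΔY + cos φ·ΔZ = −(0.468471)(0.716400)(170.4) − (0.468471)(0.697690)(313.1) + (0.883479)(292.0) = 98.45 m.
1° of latitude spans 110900 m, so Δφ = 98.45 / 110900 × 3600 = 3.196″.

Δφ = 3.2″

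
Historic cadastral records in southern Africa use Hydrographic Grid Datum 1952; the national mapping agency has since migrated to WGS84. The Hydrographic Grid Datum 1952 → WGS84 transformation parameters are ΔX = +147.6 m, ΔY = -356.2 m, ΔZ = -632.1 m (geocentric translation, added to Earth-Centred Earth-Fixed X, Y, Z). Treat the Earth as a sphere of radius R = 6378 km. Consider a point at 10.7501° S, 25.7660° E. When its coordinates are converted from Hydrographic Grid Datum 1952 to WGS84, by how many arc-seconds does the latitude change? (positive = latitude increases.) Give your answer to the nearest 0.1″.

Δφ = -20.2″

sin φ = -0.186526, cos φ = 0.982450, sin λ = 0.434697, cos λ = 0.900577.
North component: ΔN = −sin φ cos λ·ΔX − sin φ sin λ·ΔY + cos φ·ΔZ = −(-0.186526)(0.900577)(147.6) − (-0.186526)(0.434697)(-356.2) + (0.982450)(-632.1) = -625.09 m.
1° of latitude spans πR/180 = 111317 m, so Δφ = -625.09 / 111317 × 3600 = -20.216″.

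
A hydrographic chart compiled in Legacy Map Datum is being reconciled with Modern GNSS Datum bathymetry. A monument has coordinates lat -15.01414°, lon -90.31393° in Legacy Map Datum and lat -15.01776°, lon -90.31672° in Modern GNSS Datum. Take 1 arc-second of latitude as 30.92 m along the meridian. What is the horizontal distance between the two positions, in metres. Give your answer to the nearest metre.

502 m

Δφ = -15.01776° − -15.01414° = -0.00362°; Δλ = -90.31672° − -90.31393° = -0.00279°.
1° of latitude = 3600 × 30.92 = 111312 m.
ΔN = Δφ × 111312 = -402.9 m; ΔE = Δλ × 111312 × cos(-15.01414°) = -0.00279 × 111312 × 0.965862 = -300.0 m.
Distance = √(ΔE² + ΔN²) = √((-300.0)² + (-402.9)²) = 502.3 m.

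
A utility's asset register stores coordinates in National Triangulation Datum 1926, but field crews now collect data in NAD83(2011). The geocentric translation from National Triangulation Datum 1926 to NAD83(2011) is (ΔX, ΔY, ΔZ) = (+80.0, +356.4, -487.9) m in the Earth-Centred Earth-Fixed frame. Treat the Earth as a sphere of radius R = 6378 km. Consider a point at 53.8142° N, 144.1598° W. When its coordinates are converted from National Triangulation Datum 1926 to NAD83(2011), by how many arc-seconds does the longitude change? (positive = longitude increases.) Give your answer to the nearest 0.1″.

Δλ = -13.3″

sin φ = 0.807107, cos φ = 0.590406, sin λ = -0.585527, cos λ = -0.810653.
East component: ΔE = −sin λ·ΔX + cos λ·ΔY = −(-0.585527)(80.0) + (-0.810653)(356.4) = -242.07 m.
1° of latitude spans πR/180 = 111317 m; at latitude φ, 1° of longitude spans that × cos φ = 65722.2 m, so Δλ = -242.07 / 65722.2 × 3600 = -13.260″.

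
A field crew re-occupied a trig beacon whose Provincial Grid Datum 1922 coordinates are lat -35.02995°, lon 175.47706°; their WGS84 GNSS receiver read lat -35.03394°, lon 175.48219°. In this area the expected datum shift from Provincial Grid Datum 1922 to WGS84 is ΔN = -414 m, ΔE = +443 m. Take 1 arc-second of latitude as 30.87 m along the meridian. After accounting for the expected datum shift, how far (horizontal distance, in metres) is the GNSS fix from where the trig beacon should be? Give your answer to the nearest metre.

Observed coordinate differences: Δφ = -0.00399°, Δλ = +0.00513°.
Converting to metres (1° lat = 111132 m, cos φ = 0.818852): observed ΔN = -443.4 m, observed ΔE = 466.8 m.
Subtracting the expected shift leaves a residual of -443.4 − (-414) = -29.4 m north and 466.8 − (443) = 23.8 m east.
Residual distance = √((-29.4)² + 23.8²) = 37.9 m.

38 m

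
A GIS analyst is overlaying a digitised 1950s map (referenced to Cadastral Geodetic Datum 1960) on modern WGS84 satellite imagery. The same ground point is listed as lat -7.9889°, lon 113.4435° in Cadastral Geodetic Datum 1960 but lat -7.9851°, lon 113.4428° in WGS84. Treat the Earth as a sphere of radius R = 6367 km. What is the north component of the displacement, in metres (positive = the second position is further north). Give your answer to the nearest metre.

Δφ = -7.9851° − -7.9889° = +0.0038°; Δλ = 113.4428° − 113.4435° = -0.0007°.
1° along a meridian = πR/180 = 111125 m.
ΔN = Δφ × 111125 = 422.3 m; ΔE = Δλ × 111125 × cos(-7.9889°) = -0.0007 × 111125 × 0.990295 = -77.0 m.

ΔN = 422 m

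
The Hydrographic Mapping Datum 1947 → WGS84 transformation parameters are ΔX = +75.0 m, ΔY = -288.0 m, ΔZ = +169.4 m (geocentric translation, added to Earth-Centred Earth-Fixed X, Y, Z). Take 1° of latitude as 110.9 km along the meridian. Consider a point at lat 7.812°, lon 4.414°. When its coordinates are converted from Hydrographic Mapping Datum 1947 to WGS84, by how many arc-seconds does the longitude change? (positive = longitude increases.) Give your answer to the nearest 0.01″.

Δλ = -9.60″

sin φ = 0.135923, cos φ = 0.990719, sin λ = 0.076963, cos λ = 0.997034.
East component: ΔE = −sin λ·ΔX + cos λ·ΔY = −(0.076963)(75.0) + (0.997034)(-288.0) = -292.92 m.
1° of latitude spans 110900 m; at latitude φ, 1° of longitude spans that × cos φ = 109870.8 m, so Δλ = -292.92 / 109870.8 × 3600 = -9.598″.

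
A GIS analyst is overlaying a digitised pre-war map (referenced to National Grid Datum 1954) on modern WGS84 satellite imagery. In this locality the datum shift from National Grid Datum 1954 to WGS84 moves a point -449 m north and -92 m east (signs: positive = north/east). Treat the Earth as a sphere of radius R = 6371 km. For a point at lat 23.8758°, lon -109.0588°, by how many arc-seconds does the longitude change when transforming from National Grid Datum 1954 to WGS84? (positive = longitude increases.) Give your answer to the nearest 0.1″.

At latitude 23.8758°, cos φ = 0.914425.
One radian of longitude at latitude φ spans R cos φ, so Δλ = ΔE / (R cos φ) = -92.0 / (6371000 × 0.914425) = -1.5792e-05 rad = -3.257″.

Δλ = -3.3″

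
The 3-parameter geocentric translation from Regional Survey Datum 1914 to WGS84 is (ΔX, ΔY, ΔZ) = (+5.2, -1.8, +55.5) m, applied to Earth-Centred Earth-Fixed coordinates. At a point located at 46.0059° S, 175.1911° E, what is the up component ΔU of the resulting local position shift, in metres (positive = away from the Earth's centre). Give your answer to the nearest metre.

The local up (radial) axis is (cos φ cos λ, cos φ sin λ, sin φ), giving ΔU = -3.599 − 0.105 − 39.927 = -43.63 m.

ΔU = -44 m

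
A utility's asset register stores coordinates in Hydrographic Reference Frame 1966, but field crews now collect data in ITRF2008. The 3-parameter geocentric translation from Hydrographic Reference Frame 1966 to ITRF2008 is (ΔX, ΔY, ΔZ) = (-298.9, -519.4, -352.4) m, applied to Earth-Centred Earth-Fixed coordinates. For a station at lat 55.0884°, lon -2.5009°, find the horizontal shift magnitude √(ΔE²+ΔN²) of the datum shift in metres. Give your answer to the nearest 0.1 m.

532.5 m

The local east axis at (φ, λ) is (−sin λ, cos λ, 0), so ΔE = −sin(-2.5009°)·(-298.9) + cos(-2.5009°)·(-519.4) = -531.95 m.
The local north axis is (−sin φ cos λ, −sin φ sin λ, cos φ), giving ΔN = 244.875 − 18.585 − 201.683 = 24.61 m.
Horizontal magnitude = √(ΔE² + ΔN²) = √((-531.95)² + 24.61²) = 532.52 m.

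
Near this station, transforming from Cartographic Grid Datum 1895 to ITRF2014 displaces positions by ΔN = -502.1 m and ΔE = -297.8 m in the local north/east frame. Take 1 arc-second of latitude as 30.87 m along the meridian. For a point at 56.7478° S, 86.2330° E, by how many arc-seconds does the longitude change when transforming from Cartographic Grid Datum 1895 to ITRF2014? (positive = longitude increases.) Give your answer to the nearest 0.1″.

At latitude -56.7478°, cos φ = 0.548325.
1″ of longitude at this latitude = 30.87 × cos φ = 16.9268 m, so Δλ = -297.8 / 16.9268 = -17.593″.

Δλ = -17.6″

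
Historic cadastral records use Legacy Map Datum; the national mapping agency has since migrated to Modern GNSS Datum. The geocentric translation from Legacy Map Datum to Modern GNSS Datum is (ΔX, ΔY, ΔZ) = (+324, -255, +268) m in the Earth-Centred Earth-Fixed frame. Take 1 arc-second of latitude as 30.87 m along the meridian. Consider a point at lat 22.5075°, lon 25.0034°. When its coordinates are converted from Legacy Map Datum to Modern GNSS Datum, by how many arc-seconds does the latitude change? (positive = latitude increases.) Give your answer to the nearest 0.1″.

Δφ = 5.7″

sin φ = 0.382804, cos φ = 0.923829, sin λ = 0.422672, cos λ = 0.906283.
North component: ΔN = −sin φ cos λ·ΔX − sin φ sin λ·ΔY + cos φ·ΔZ = −(0.382804)(0.906283)(324) − (0.382804)(0.422672)(-255) + (0.923829)(268) = 176.44 m.
1° of latitude spans 3600 × 30.87 = 111132 m, so Δφ = 176.44 / 111132 × 3600 = 5.716″.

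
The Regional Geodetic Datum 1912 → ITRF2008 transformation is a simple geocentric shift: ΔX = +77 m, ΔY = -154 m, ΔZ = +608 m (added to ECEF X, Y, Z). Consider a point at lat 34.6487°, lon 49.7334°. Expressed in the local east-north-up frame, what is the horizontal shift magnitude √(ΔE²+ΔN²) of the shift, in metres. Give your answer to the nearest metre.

561 m

The local east axis at (φ, λ) is (−sin λ, cos λ, 0), so ΔE = −sin(49.7334°)·77 + cos(49.7334°)·(-154) = -158.29 m.
The local north axis is (−sin φ cos λ, −sin φ sin λ, cos φ), giving ΔN = -28.296 + 66.809 + 500.173 = 538.69 m.
Horizontal magnitude = √(ΔE² + ΔN²) = √((-158.29)² + 538.69²) = 561.46 m.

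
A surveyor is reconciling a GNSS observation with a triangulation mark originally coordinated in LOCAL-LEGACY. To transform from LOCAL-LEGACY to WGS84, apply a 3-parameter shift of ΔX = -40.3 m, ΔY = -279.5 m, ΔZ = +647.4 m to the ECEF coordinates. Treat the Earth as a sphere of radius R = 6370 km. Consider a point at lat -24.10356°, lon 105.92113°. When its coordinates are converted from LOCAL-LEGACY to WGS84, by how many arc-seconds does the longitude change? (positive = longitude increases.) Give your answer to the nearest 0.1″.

sin φ = -0.408387, cos φ = 0.912809, sin λ = 0.961640, cos λ = -0.274314.
East component: ΔE = −sin λ·ΔX + cos λ·ΔY = −(0.961640)(-40.3) + (-0.274314)(-279.5) = 115.42 m.
1° of latitude spans πR/180 = 111177 m; at latitude φ, 1° of longitude spans that × cos φ = 101483.8 m, so Δλ = 115.42 / 101483.8 × 3600 = 4.095″.

Δλ = 4.1″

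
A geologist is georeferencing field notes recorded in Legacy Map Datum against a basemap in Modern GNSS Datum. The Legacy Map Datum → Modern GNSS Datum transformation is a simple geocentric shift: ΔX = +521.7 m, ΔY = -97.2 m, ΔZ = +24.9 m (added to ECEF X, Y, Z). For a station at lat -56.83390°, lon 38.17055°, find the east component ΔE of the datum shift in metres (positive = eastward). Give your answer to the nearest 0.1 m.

The local east axis at (φ, λ) is (−sin λ, cos λ, 0), so ΔE = −sin(38.17055°)·521.7 + cos(38.17055°)·(-97.2) = -398.83 m.

ΔE = -398.8 m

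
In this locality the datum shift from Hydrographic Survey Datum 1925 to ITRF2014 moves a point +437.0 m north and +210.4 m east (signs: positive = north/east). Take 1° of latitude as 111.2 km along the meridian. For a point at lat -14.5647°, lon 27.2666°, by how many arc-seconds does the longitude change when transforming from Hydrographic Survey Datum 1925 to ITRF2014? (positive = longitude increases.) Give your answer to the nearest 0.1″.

At latitude -14.5647°, cos φ = 0.967864.
1° of longitude at this latitude = 111.2 × cos φ = 107.63 km, so Δλ = 210.4 / 107626.5 = 0.0019549° = 7.038″.

Δλ = 7.0″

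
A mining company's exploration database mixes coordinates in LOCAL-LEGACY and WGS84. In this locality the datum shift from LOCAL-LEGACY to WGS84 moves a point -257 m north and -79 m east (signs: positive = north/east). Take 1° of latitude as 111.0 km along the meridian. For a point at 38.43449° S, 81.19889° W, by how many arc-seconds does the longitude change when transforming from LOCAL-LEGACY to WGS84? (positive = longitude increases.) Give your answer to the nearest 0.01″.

At latitude -38.43449°, cos φ = 0.783319.
1° of longitude at this latitude = 111.0 × cos φ = 86.95 km, so Δλ = -79.0 / 86948.5 = -0.0009086° = -3.271″.

Δλ = -3.27″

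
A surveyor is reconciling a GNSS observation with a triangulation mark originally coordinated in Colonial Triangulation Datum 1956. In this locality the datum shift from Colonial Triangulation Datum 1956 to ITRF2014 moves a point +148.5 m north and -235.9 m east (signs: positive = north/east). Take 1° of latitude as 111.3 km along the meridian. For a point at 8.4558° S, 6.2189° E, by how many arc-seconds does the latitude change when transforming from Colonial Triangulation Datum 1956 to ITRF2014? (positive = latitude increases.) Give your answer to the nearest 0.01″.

Δφ = 4.80″

1° of latitude = 111.3 km, so Δφ = 148.5 / 111300 = 0.0013342° = 4.803″.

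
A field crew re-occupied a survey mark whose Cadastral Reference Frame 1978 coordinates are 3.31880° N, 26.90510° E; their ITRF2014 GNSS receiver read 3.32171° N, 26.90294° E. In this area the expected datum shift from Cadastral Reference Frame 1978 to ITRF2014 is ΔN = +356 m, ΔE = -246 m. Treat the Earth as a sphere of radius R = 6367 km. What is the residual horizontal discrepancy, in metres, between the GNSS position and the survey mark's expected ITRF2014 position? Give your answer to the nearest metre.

Observed coordinate differences: Δφ = +0.00291°, Δλ = -0.00216°.
Converting to metres (1° lat = 111125 m, cos φ = 0.998323): observed ΔN = 323.4 m, observed ΔE = -239.6 m.
Subtracting the expected shift leaves a residual of 323.4 − (356) = -32.6 m north and -239.6 − (-246) = 6.4 m east.
Residual distance = √((-32.6)² + 6.4²) = 33.2 m.

33 m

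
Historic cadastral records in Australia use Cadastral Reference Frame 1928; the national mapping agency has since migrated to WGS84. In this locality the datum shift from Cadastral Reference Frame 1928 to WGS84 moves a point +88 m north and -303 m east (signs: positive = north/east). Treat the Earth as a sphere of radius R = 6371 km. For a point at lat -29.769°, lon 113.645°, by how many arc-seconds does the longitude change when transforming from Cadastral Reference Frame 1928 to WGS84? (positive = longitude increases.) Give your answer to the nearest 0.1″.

Δλ = -11.3″

At latitude -29.769°, cos φ = 0.868034.
One radian of longitude at latitude φ spans R cos φ, so Δλ = ΔE / (R cos φ) = -303.0 / (6371000 × 0.868034) = -5.4790e-05 rad = -11.301″.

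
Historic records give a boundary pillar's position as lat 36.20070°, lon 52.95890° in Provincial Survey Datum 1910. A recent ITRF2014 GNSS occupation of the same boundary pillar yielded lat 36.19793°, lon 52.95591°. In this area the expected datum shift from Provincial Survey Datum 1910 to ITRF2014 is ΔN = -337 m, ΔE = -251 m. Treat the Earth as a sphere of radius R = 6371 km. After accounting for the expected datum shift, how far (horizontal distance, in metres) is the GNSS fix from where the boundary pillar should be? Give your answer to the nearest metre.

34 m

Observed coordinate differences: Δφ = -0.00277°, Δλ = -0.00299°.
Converting to metres (1° lat = 111195 m, cos φ = 0.806953): observed ΔN = -308.0 m, observed ΔE = -268.3 m.
Subtracting the expected shift leaves a residual of -308.0 − (-337) = 29.0 m north and -268.3 − (-251) = -17.3 m east.
Residual distance = √(29.0² + (-17.3)²) = 33.8 m.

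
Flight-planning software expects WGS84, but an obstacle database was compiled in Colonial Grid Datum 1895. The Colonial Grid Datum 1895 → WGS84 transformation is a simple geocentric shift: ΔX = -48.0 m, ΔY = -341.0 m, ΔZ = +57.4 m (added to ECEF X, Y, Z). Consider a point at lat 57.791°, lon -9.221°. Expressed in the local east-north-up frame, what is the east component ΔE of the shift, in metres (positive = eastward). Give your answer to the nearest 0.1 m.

The local east axis at (φ, λ) is (−sin λ, cos λ, 0), so ΔE = −sin(-9.221°)·(-48.0) + cos(-9.221°)·(-341.0) = -344.29 m.

ΔE = -344.3 m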